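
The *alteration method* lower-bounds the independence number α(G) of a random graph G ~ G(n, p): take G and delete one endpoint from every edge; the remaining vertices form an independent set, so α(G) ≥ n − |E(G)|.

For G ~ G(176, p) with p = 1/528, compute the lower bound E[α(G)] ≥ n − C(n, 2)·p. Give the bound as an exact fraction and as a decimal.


E[|E(G)|] = C(176, 2)·p = 15400 · (1/528) = 175/6.
E[α(G)] ≥ n − E[|E(G)|] = 176 − 175/6 = 881/6.
Numerically: ≈ 146.833333.
(This is only a lower bound; the true E[α(G)] may be larger.)

E[α(G)] ≥ 881/6 ≈ 146.833333.


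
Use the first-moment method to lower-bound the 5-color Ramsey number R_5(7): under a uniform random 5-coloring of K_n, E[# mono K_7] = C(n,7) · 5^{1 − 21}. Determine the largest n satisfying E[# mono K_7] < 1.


We need C(n, 7) · 5^{1 − 21} < 1, i.e. C(n, 7) < 5^{21 − 1} = 95367431640625.
Check values of n near the boundary:
  n = 335: C(335, 7) = 88202498238195; 88202498238195 < 95367431640625? YES
  n = 336: C(336, 7) = 90079147136880; 90079147136880 < 95367431640625? YES
  n = 337: C(337, 7) = 91989916924632; 91989916924632 < 95367431640625? YES
  n = 338: C(338, 7) = 93935323022736; 93935323022736 < 95367431640625? YES
  n = 339: C(339, 7) = 95915887062372; 95915887062372 < 95367431640625? NO
  n = 340: C(340, 7) = 97932136940560; 97932136940560 < 95367431640625? NO
  n = 341: C(341, 7) = 99984606876440; 99984606876440 < 95367431640625? NO
The largest n with C(n, 7) < 95367431640625 is n = 338 (where E[X] = 93935323022736/95367431640625 ≈ 0.9850). Hence R_5(7) > 338, i.e. R_5(7) ≥ 339.

Largest n = 338; hence R_5(7) > 338.


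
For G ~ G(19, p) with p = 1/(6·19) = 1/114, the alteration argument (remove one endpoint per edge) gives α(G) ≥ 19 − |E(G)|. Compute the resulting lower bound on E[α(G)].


E[|E(G)|] = C(19, 2)·p = 171 · (1/114) = 3/2.
E[α(G)] ≥ n − E[|E(G)|] = 19 − 3/2 = 35/2.
Numerically: ≈ 17.500000.
(This is only a lower bound; the true E[α(G)] may be larger.)

E[α(G)] ≥ 35/2 ≈ 17.500000.


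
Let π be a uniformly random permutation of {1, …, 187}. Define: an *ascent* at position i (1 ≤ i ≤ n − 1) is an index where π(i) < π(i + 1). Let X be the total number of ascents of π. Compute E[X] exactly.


Write X = Σ X_I over i = 1, …, 186, with X_I the indicator of one ascent.
There are 186 indicators.
For each fixed i, the pair (π(i), π(i+1)) is a uniformly random ordered pair of distinct values from {1, …, 187}; by symmetry P[π(i) < π(i+1)] = 1/2.
By linearity: E[X] = 186 · (1/2) = (187 − 1) · (1/2) = 93 ≈ 93.0000.

E[X] = 93 = 93.0000.


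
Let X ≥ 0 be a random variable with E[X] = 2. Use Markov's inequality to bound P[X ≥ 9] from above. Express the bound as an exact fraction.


μ = E[X] = 2, a = 9.
Markov: P[X ≥ 9] ≤ μ/a = (2)/9 = 2/9.
Numerically: ≈ 0.222222.
(Since a = 9 > μ = 2.000000, the bound 2/9 is < 1 and informative.)

P[X ≥ 9] ≤ 2/9 ≈ 0.222222.


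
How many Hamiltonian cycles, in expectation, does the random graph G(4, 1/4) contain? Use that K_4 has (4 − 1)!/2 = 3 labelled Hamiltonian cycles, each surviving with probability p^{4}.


K_4 has (4 − 1)!/2 = 3 labelled Hamiltonian cycles.
For each such Hamiltonian cycle H, let X_H = 1 if all 4 edges of H are present in G. Then P[X_H = 1] = p^{4} = (1/4)^{4} = 1/256.
By linearity of expectation: E[X] = Σ_H E[X_H] = 3 · p^{4} = 3 · 1/256 = 3/256.
Numerically: E[X] ≈ 0.011719.

E[X] = 3 · (1/4)^{4} = 3/256 ≈ 0.011719.


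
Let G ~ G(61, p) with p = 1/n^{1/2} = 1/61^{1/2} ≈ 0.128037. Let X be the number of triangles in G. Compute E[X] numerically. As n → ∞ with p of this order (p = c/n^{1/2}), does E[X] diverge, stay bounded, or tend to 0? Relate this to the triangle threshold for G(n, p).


Number of potential triangles: C(61, 3) = 35990.
Each occurs with probability p³ ≈ (0.128037)³ ≈ 2.09896524e-03.
By linearity: E[X] = C(61, 3)·p³ ≈ 35990 · 2.09896524e-03 ≈ 75.541759.
Since α = 1/2 < 1, p = c/n^{1/2} ≫ 1/n is above the triangle threshold p ~ 1/n. Asymptotically E[X] ~ (c³/6)·n^{3(1−α)} = (1³/6)·n^{1.5} → ∞; triangles are abundant w.h.p.

E[X] ≈ 75.541759; in regime p = Θ(1/n^{1/2}) E[X] diverges (above the triangle threshold p ~ 1/n).


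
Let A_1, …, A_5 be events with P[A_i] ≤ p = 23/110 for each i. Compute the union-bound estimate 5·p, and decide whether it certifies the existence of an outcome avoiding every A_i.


Union bound: P[∪_{i=1}^{5} A_i] ≤ Σ_i P[A_i] ≤ 5·p = 5·(23/110) = 23/22.
Numerically: 23/22 ≈ 1.04545.
Is 23/22 < 1? NO.
Since the bound 23/22 is ≥ 1, the union bound is uninformative here; it does NOT by itself certify existence.

5·p = 23/22 ≈ 1.04545; existence NOT certified by the union bound.


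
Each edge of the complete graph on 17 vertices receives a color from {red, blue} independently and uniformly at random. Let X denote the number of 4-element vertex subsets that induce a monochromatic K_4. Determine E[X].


Let X = Σ_S X_S over the C(17, 4) = 2380 subsets S of size 4, where X_S = 1 if the K_4 on S is monochromatic.
For a fixed S, the K_4 on S has C(4, 2) = 6 edges. P[all 6 edges red] = (1/2)^6, and likewise for blue, so P[monochromatic] = 2·(1/2)^6 = 2^{1 − 6} = 1/32.
By linearity of expectation: E[X] = C(17, 4) · 2^{1 − 6} = 2380 · 1/32 = 595/8.
Numerically: E[X] ≈ 74.375.

E[X] = C(17,4)·2^(1−C(4,2)) = 595/8 ≈ 74.375.


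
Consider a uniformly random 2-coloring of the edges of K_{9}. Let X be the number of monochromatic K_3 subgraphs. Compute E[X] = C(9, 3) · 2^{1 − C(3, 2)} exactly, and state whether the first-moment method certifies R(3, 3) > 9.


E[X] = C(9, 3) · 2^{1 − 3} = 84 · 2^{−2} = 84/4.
As a reduced fraction: E[X] = 21 ≈ 21.0000000.
Is E[X] < 1? NO.
Since E[X] ≥ 1, the first-moment bound is inconclusive at n = 9; it does NOT by itself certify R(3, 3) > 9.

E[X] = 21 ≈ 21.0000000; E[X] ≥ 1; first-moment method inconclusive here.


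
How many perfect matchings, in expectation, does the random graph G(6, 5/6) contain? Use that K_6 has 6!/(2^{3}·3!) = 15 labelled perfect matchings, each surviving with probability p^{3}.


K_6 has 6!/(2^{3}·3!) = 15 labelled perfect matchings.
For each such perfect matching H, let X_H = 1 if all 3 edges of H are present in G. Then P[X_H = 1] = p^{3} = (5/6)^{3} = 125/216.
By linearity: E[X] = Σ_H E[X_H] = 15 · p^{3} = 15 · 125/216 = 625/72.
Numerically: E[X] ≈ 8.681.

E[X] = 15 · (5/6)^{3} = 625/72 ≈ 8.681.


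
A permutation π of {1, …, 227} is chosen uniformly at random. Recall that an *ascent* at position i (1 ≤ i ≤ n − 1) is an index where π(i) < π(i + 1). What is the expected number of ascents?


Write X = Σ X_I over i = 1, …, 226, with X_I the indicator of one ascent.
There are 226 indicators.
For each fixed i, the pair (π(i), π(i+1)) is a uniformly random ordered pair of distinct values from {1, …, 227}; by symmetry P[π(i) < π(i+1)] = 1/2.
By linearity: E[X] = 226 · (1/2) = (227 − 1) · (1/2) = 113 ≈ 113.0000.

E[X] = 113 = 113.0000.


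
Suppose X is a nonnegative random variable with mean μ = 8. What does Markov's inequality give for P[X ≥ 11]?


μ = E[X] = 8, a = 11.
Markov: P[X ≥ 11] ≤ μ/a = (8)/11 = 8/11.
Numerically: ≈ 0.7273.
(Since a = 11 > μ = 8.0000, the bound 8/11 is < 1 and informative.)

P[X ≥ 11] ≤ 8/11 ≈ 0.7273.


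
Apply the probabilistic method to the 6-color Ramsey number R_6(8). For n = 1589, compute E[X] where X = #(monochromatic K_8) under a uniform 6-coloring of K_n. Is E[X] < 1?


E[X] = C(1589, 8) · 6^{1 − 28} = 990389025825605844438 · 6^{−27} = 990389025825605844438/1023490369077469249536.
As a reduced fraction: E[X] = 165064837637600974073/170581728179578208256 ≈ 0.9677.
Is E[X] < 1? YES.
Since E[X] < 1, there exists a 6-coloring of K_{1589} with no monochromatic K_8; hence R_6(8) > 1589.

E[X] = 165064837637600974073/170581728179578208256 ≈ 0.9677; E[X] < 1, so R_6(8) > 1589.


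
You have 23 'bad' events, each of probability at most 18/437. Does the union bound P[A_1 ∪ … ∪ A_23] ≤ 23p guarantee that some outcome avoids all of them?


Union bound: P[∪_{i=1}^{23} A_i] ≤ Σ_i P[A_i] ≤ 23·p = 23·(18/437) = 18/19.
Numerically: 18/19 ≈ 0.9473684.
Is 18/19 < 1? YES.
Since P[∪ A_i] ≤ 18/19 < 1, the complement has P[∩ A_i^c] ≥ 1 − 18/19 = 1/19 > 0, so some outcome avoids every A_i.

23·p = 18/19 ≈ 0.9473684; existence CERTIFIED by the union bound.


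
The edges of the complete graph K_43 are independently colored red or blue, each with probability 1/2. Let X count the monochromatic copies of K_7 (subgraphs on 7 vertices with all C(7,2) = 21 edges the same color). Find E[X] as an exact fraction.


Let X = Σ_S X_S over the C(43, 7) = 32224114 subsets S of size 7, where X_S = 1 if the K_7 on S is monochromatic.
For a fixed S, the K_7 on S has C(7, 2) = 21 edges. P[all 21 edges red] = (1/2)^21, and likewise for blue, so P[monochromatic] = 2·(1/2)^21 = 2^{1 − 21} = 1/1048576.
By linearity of expectation: E[X] = C(43, 7) · 2^{1 − 21} = 32224114 · 1/1048576 = 16112057/524288.
Numerically: E[X] ≈ 30.731.

E[X] = C(43,7)·2^(1−C(7,2)) = 16112057/524288 ≈ 30.731.


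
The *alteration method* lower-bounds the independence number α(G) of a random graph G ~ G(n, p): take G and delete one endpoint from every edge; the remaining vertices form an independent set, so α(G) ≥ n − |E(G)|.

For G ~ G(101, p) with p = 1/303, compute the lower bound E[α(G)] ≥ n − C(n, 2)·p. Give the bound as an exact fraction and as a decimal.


E[|E(G)|] = C(101, 2)·p = 5050 · (1/303) = 50/3.
E[α(G)] ≥ n − E[|E(G)|] = 101 − 50/3 = 253/3.
Numerically: ≈ 84.333.
(This is only a lower bound; the true E[α(G)] may be larger.)

E[α(G)] ≥ 253/3 ≈ 84.333.


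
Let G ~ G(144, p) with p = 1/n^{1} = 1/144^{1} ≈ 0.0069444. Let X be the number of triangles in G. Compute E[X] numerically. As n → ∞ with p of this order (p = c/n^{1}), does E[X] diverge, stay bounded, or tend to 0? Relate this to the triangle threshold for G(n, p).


Number of potential triangles: C(144, 3) = 487344.
Each occurs with probability p³ ≈ (0.0069444)³ ≈ 3.3489798e-07.
By linearity: E[X] = C(144, 3)·p³ ≈ 487344 · 3.3489798e-07 ≈ 0.16321.
Here α = 1, so p = 1/n is exactly at the triangle threshold p ~ 1/n. Asymptotically E[X] → c³/6 = 1³/6 = 1/6 ≈ 0.16667, a bounded constant. In this regime the triangle count is asymptotically Poisson(c³/6).

E[X] ≈ 0.16321; in regime p = Θ(1/n^{1}) E[X] stays bounded (at the triangle threshold p ~ 1/n).


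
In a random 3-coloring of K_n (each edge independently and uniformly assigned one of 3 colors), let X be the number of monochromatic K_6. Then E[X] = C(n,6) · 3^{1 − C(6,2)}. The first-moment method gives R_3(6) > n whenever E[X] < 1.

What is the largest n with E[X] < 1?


We need C(n, 6) · 3^{1 − 15} < 1, i.e. C(n, 6) < 3^{15 − 1} = 4782969.
Check values of n near the boundary:
  n = 38: C(38, 6) = 2760681; 2760681 < 4782969? YES
  n = 39: C(39, 6) = 3262623; 3262623 < 4782969? YES
  n = 40: C(40, 6) = 3838380; 3838380 < 4782969? YES
  n = 41: C(41, 6) = 4496388; 4496388 < 4782969? YES
  n = 42: C(42, 6) = 5245786; 5245786 < 4782969? NO
  n = 43: C(43, 6) = 6096454; 6096454 < 4782969? NO
The largest n with C(n, 6) < 4782969 is n = 41 (where E[X] = 1498796/1594323 ≈ 0.940). Hence R_3(6) > 41, i.e. R_3(6) ≥ 42.

Largest n = 41; hence R_3(6) > 41.


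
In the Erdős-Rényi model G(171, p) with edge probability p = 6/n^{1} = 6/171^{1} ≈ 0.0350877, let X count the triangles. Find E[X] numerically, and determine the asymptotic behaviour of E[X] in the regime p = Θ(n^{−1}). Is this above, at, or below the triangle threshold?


Number of potential triangles: C(171, 3) = 818805.
Each occurs with probability p³ ≈ (0.0350877)³ ≈ 4.31981770e-05.
By linearity: E[X] = C(171, 3)·p³ ≈ 818805 · 4.31981770e-05 ≈ 35.370883.
Here α = 1, so p = 6/n is exactly at the triangle threshold p ~ 1/n. Asymptotically E[X] → c³/6 = 6³/6 = 36 ≈ 36.000000, a bounded constant. In this regime the triangle count is asymptotically Poisson(c³/6).

E[X] ≈ 35.370883; in regime p = Θ(1/n^{1}) E[X] stays bounded (at the triangle threshold p ~ 1/n).


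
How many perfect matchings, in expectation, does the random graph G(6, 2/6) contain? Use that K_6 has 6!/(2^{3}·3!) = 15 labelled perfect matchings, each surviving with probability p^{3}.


K_6 has 6!/(2^{3}·3!) = 15 labelled perfect matchings.
For each such perfect matching H, let X_H = 1 if all 3 edges of H are present in G. Then P[X_H = 1] = p^{3} = (1/3)^{3} = 1/27.
By linearity of expectation: E[X] = Σ_H E[X_H] = 15 · p^{3} = 15 · 1/27 = 5/9.
Numerically: E[X] ≈ 0.556.

E[X] = 15 · (1/3)^{3} = 5/9 ≈ 0.556.


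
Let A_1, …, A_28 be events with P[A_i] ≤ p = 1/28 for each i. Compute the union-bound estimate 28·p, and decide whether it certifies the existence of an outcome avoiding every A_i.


Union bound: P[∪_{i=1}^{28} A_i] ≤ Σ_i P[A_i] ≤ 28·p = 28·(1/28) = 1.
Numerically: 1 ≈ 1.00000.
Is 1 < 1? NO.
Since the bound 1 is ≥ 1, the union bound is uninformative here; it does NOT by itself certify existence.

28·p = 1 ≈ 1.00000; existence NOT certified by the union bound.


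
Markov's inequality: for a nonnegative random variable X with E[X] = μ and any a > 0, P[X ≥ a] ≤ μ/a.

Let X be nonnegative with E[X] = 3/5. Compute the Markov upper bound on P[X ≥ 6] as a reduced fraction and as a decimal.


μ = E[X] = 3/5, a = 6.
Markov: P[X ≥ 6] ≤ μ/a = (3/5)/6 = 1/10.
Numerically: ≈ 0.1000.
(Since a = 6 > μ = 0.6000, the bound 1/10 is < 1 and informative.)

P[X ≥ 6] ≤ 1/10 ≈ 0.1000.


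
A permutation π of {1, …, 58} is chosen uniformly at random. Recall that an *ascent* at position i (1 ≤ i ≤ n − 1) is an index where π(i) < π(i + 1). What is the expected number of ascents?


Write X = Σ X_I over i = 1, …, 57, with X_I the indicator of one ascent.
There are 57 indicators.
For each fixed i, the pair (π(i), π(i+1)) is a uniformly random ordered pair of distinct values from {1, …, 58}; by symmetry P[π(i) < π(i+1)] = 1/2.
By linearity: E[X] = 57 · (1/2) = (58 − 1) · (1/2) = 57/2 ≈ 28.500000.

E[X] = 57/2 = 28.500000.


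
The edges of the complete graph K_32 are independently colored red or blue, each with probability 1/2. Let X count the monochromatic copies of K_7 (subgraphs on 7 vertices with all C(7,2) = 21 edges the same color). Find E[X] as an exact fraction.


Let X = Σ_S X_S over the C(32, 7) = 3365856 subsets S of size 7, where X_S = 1 if the K_7 on S is monochromatic.
For a fixed S, the K_7 on S has C(7, 2) = 21 edges. P[all 21 edges red] = (1/2)^21, and likewise for blue, so P[monochromatic] = 2·(1/2)^21 = 2^{1 − 21} = 1/1048576.
Summing: E[X] = C(32, 7) · 2^{1 − 21} = 3365856 · 1/1048576 = 105183/32768.
Numerically: E[X] ≈ 3.20993.

E[X] = C(32,7)·2^(1−C(7,2)) = 105183/32768 ≈ 3.20993.


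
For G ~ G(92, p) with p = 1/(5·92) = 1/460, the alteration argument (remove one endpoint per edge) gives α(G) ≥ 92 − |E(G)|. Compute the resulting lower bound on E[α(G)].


E[|E(G)|] = C(92, 2)·p = 4186 · (1/460) = 91/10.
E[α(G)] ≥ n − E[|E(G)|] = 92 − 91/10 = 829/10.
Numerically: ≈ 82.90000.
(This is only a lower bound; the true E[α(G)] may be larger.)

E[α(G)] ≥ 829/10 ≈ 82.90000.


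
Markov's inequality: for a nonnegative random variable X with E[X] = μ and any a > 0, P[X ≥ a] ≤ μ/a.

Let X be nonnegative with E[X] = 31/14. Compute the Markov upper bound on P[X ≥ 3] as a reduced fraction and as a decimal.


μ = E[X] = 31/14, a = 3.
Markov: P[X ≥ 3] ≤ μ/a = (31/14)/3 = 31/42.
Numerically: ≈ 0.7381.
(Since a = 3 > μ = 2.2143, the bound 31/42 is < 1 and informative.)

P[X ≥ 3] ≤ 31/42 ≈ 0.7381.


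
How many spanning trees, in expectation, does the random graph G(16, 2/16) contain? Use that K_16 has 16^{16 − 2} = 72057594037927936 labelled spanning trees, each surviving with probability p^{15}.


K_16 has 16^{16 − 2} = 72057594037927936 labelled spanning trees.
For each such spanning tree H, let X_H = 1 if all 15 edges of H are present in G. Then P[X_H = 1] = p^{15} = (1/8)^{15} = 1/35184372088832.
By linearity of expectation: E[X] = Σ_H E[X_H] = 72057594037927936 · p^{15} = 72057594037927936 · 1/35184372088832 = 2048.
Numerically: E[X] ≈ 2048.

E[X] = 72057594037927936 · (1/8)^{15} = 2048 ≈ 2048.


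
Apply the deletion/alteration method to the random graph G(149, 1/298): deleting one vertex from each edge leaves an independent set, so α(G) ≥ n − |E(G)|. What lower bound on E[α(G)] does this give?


E[|E(G)|] = C(149, 2)·p = 11026 · (1/298) = 37.
E[α(G)] ≥ n − E[|E(G)|] = 149 − 37 = 112.
Numerically: ≈ 112.0000.
(This is only a lower bound; the true E[α(G)] may be larger.)

E[α(G)] ≥ 112 ≈ 112.0000.


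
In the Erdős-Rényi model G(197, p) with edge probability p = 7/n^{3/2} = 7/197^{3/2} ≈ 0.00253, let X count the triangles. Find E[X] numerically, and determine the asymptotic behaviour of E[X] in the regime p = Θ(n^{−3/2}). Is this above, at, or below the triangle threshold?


Number of potential triangles: C(197, 3) = 1254890.
Each occurs with probability p³ ≈ (0.00253)³ ≈ 1.62254e-08.
By linearity: E[X] = C(197, 3)·p³ ≈ 1254890 · 1.62254e-08 ≈ 0.020.
Since α = 3/2 > 1, p = c/n^{3/2} = o(1/n) is below the triangle threshold p ~ 1/n. Asymptotically E[X] ~ (c³/6)·n^{3(1−α)} = (7³/6)·n^{-1.5} → 0, so by Markov's inequality G has no triangles w.h.p.

E[X] ≈ 0.020; in regime p = Θ(1/n^{3/2}) E[X] tends to 0 (below the triangle threshold p ~ 1/n).


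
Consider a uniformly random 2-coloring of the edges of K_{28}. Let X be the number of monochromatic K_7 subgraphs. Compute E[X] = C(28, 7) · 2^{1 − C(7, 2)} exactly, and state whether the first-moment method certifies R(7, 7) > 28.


E[X] = C(28, 7) · 2^{1 − 21} = 1184040 · 2^{−20} = 1184040/1048576.
As a reduced fraction: E[X] = 148005/131072 ≈ 1.1291885.
Is E[X] < 1? NO.
Since E[X] ≥ 1, the first-moment bound is inconclusive at n = 28; it does NOT by itself certify R(7, 7) > 28.

E[X] = 148005/131072 ≈ 1.1291885; E[X] ≥ 1; first-moment method inconclusive here.


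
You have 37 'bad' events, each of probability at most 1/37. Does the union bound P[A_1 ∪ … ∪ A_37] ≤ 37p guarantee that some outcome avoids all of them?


Union bound: P[∪_{i=1}^{37} A_i] ≤ Σ_i P[A_i] ≤ 37·p = 37·(1/37) = 1.
Numerically: 1 ≈ 1.0000.
Is 1 < 1? NO.
Since the bound 1 is ≥ 1, the union bound is uninformative here; it does NOT by itself certify existence.

37·p = 1 ≈ 1.0000; existence NOT certified by the union bound.


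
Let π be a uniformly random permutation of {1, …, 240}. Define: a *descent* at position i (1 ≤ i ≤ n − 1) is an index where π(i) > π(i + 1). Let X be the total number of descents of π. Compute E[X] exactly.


Write X = Σ X_I over i = 1, …, 239, with X_I the indicator of one descent.
There are 239 indicators.
For each fixed i, the pair (π(i), π(i+1)) is a uniformly random ordered pair of distinct values from {1, …, 240}; by symmetry P[π(i) > π(i+1)] = 1/2.
By linearity: E[X] = 239 · (1/2) = (240 − 1) · (1/2) = 239/2 ≈ 119.500.

E[X] = 239/2 = 119.500.


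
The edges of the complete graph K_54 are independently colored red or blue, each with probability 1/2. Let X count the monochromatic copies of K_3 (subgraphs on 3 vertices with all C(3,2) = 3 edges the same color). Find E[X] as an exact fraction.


Let X = Σ_S X_S over the C(54, 3) = 24804 subsets S of size 3, where X_S = 1 if the K_3 on S is monochromatic.
For a fixed S, the K_3 on S has C(3, 2) = 3 edges. P[all 3 edges red] = (1/2)^3, and likewise for blue, so P[monochromatic] = 2·(1/2)^3 = 2^{1 − 3} = 1/4.
Summing: E[X] = C(54, 3) · 2^{1 − 3} = 24804 · 1/4 = 6201.
Numerically: E[X] ≈ 6201.00000.

E[X] = C(54,3)·2^(1−C(3,2)) = 6201 ≈ 6201.00000.


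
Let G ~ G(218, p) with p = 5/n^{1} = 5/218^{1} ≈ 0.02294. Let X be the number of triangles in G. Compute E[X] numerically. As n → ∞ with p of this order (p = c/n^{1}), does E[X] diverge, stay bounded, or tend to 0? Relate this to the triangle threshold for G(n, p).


Number of potential triangles: C(218, 3) = 1703016.
Each occurs with probability p³ ≈ (0.02294)³ ≈ 1.206537e-05.
By linearity: E[X] = C(218, 3)·p³ ≈ 1703016 · 1.206537e-05 ≈ 20.5475.
Here α = 1, so p = 5/n is exactly at the triangle threshold p ~ 1/n. Asymptotically E[X] → c³/6 = 5³/6 = 125/6 ≈ 20.8333, a bounded constant. In this regime the triangle count is asymptotically Poisson(c³/6).

E[X] ≈ 20.5475; in regime p = Θ(1/n^{1}) E[X] stays bounded (at the triangle threshold p ~ 1/n).


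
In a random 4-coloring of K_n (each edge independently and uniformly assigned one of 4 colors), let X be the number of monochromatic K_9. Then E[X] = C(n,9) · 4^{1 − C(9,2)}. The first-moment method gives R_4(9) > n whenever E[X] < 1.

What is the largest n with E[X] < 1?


We need C(n, 9) · 4^{1 − 36} < 1, i.e. C(n, 9) < 4^{36 − 1} = 1180591620717411303424.
Check values of n near the boundary:
  n = 908: C(908, 9) = 1111058428637338083100; 1111058428637338083100 < 1180591620717411303424? YES
  n = 909: C(909, 9) = 1122169012923711463931; 1122169012923711463931 < 1180591620717411303424? YES
  n = 910: C(910, 9) = 1133378248346922788210; 1133378248346922788210 < 1180591620717411303424? YES
  n = 911: C(911, 9) = 1144686900492291197405; 1144686900492291197405 < 1180591620717411303424? YES
  n = 912: C(912, 9) = 1156095740032081475120; 1156095740032081475120 < 1180591620717411303424? YES
  n = 913: C(913, 9) = 1167605542753639808390; 1167605542753639808390 < 1180591620717411303424? YES
  n = 914: C(914, 9) = 1179217089587653905932; 1179217089587653905932 < 1180591620717411303424? YES
  n = 915: C(915, 9) = 1190931166636537885130; 1190931166636537885130 < 1180591620717411303424? NO
  n = 916: C(916, 9) = 1202748565202942340440; 1202748565202942340440 < 1180591620717411303424? NO
  n = 917: C(917, 9) = 1214670081818390006810; 1214670081818390006810 < 1180591620717411303424? NO
The largest n with C(n, 9) < 1180591620717411303424 is n = 914 (where E[X] = 294804272396913476483/295147905179352825856 ≈ 0.9988357). Hence R_4(9) > 914, i.e. R_4(9) ≥ 915.

Largest n = 914; hence R_4(9) > 914.


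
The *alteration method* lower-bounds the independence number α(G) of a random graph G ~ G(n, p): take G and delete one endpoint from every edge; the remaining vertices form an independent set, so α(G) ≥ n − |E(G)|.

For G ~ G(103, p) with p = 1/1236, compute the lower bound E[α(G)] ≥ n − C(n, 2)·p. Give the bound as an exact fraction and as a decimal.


E[|E(G)|] = C(103, 2)·p = 5253 · (1/1236) = 17/4.
E[α(G)] ≥ n − E[|E(G)|] = 103 − 17/4 = 395/4.
Numerically: ≈ 98.750.
(This is only a lower bound; the true E[α(G)] may be larger.)

E[α(G)] ≥ 395/4 ≈ 98.750.


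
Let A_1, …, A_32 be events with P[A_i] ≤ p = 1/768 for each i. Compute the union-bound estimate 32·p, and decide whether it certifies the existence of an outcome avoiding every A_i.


Union bound: P[∪_{i=1}^{32} A_i] ≤ Σ_i P[A_i] ≤ 32·p = 32·(1/768) = 1/24.
Numerically: 1/24 ≈ 0.0416667.
Is 1/24 < 1? YES.
Since P[∪ A_i] ≤ 1/24 < 1, the complement has P[∩ A_i^c] ≥ 1 − 1/24 = 23/24 > 0, so some outcome avoids every A_i.

32·p = 1/24 ≈ 0.0416667; existence CERTIFIED by the union bound.


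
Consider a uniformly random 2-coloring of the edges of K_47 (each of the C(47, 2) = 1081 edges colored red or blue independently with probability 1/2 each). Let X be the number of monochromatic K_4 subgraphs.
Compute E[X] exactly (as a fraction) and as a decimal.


Let X = Σ_S X_S over the C(47, 4) = 178365 subsets S of size 4, where X_S = 1 if the K_4 on S is monochromatic.
For a fixed S, the K_4 on S has C(4, 2) = 6 edges. P[all 6 edges red] = (1/2)^6, and likewise for blue, so P[monochromatic] = 2·(1/2)^6 = 2^{1 − 6} = 1/32.
By linearity: E[X] = C(47, 4) · 2^{1 − 6} = 178365 · 1/32 = 178365/32.
Numerically: E[X] ≈ 5573.906.

E[X] = C(47,4)·2^(1−C(4,2)) = 178365/32 ≈ 5573.906.


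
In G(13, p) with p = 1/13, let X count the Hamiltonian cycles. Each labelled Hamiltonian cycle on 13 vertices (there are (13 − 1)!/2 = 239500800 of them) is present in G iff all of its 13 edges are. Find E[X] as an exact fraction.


K_13 has (13 − 1)!/2 = 239500800 labelled Hamiltonian cycles.
For each such Hamiltonian cycle H, let X_H = 1 if all 13 edges of H are present in G. Then P[X_H = 1] = p^{13} = (1/13)^{13} = 1/302875106592253.
Summing the indicators: E[X] = Σ_H E[X_H] = 239500800 · p^{13} = 239500800 · 1/302875106592253 = 239500800/302875106592253.
Numerically: E[X] ≈ 7.90758e-07.

E[X] = 239500800 · (1/13)^{13} = 239500800/302875106592253 ≈ 7.90758e-07.


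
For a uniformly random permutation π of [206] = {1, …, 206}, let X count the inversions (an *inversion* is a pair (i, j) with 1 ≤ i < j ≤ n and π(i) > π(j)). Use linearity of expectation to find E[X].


Write X = Σ X_I over the C(206, 2) = 21115 pairs i < j, with X_I the indicator of one inversion.
There are 21115 indicators.
For each fixed pair i < j, the values π(i) and π(j) are two distinct elements of {1, …, 206} in uniformly random order; by symmetry P[π(i) > π(j)] = 1/2.
By linearity: E[X] = 21115 · (1/2) = C(206, 2) · (1/2) = 21115/2 = 21115/2 ≈ 10557.500000.

E[X] = 21115/2 = 10557.500000.


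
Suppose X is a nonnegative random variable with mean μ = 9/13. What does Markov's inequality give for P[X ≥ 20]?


μ = E[X] = 9/13, a = 20.
Markov: P[X ≥ 20] ≤ μ/a = (9/13)/20 = 9/260.
Numerically: ≈ 0.035.
(Since a = 20 > μ = 0.692, the bound 9/260 is < 1 and informative.)

P[X ≥ 20] ≤ 9/260 ≈ 0.035.


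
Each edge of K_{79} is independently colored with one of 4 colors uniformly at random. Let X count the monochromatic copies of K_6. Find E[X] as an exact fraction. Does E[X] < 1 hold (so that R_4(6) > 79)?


E[X] = C(79, 6) · 4^{1 − 15} = 277962685 · 4^{−14} = 277962685/268435456.
As a reduced fraction: E[X] = 277962685/268435456 ≈ 1.03549.
Is E[X] < 1? NO.
Since E[X] ≥ 1, the first-moment bound is inconclusive at n = 79; it does NOT by itself certify R_4(6) > 79.

E[X] = 277962685/268435456 ≈ 1.03549; E[X] ≥ 1; first-moment method inconclusive here.


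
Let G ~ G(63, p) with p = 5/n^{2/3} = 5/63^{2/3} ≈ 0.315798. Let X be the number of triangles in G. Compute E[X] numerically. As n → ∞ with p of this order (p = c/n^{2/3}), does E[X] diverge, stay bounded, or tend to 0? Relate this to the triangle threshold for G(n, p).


Number of potential triangles: C(63, 3) = 39711.
Each occurs with probability p³ ≈ (0.315798)³ ≈ 3.14940791e-02.
By linearity: E[X] = C(63, 3)·p³ ≈ 39711 · 3.14940791e-02 ≈ 1250.661376.
Since α = 2/3 < 1, p = c/n^{2/3} ≫ 1/n is above the triangle threshold p ~ 1/n. Asymptotically E[X] ~ (c³/6)·n^{3(1−α)} = (5³/6)·n^{1} → ∞; triangles are abundant w.h.p.

E[X] ≈ 1250.661376; in regime p = Θ(1/n^{2/3}) E[X] diverges (above the triangle threshold p ~ 1/n).


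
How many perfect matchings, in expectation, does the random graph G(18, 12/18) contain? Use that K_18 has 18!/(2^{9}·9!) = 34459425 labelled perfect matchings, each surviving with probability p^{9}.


K_18 has 18!/(2^{9}·9!) = 34459425 labelled perfect matchings.
For each such perfect matching H, let X_H = 1 if all 9 edges of H are present in G. Then P[X_H = 1] = p^{9} = (2/3)^{9} = 512/19683.
Summing the indicators: E[X] = Σ_H E[X_H] = 34459425 · p^{9} = 34459425 · 512/19683 = 217817600/243.
Numerically: E[X] ≈ 8.9637e+05.

E[X] = 34459425 · (2/3)^{9} = 217817600/243 ≈ 8.9637e+05.


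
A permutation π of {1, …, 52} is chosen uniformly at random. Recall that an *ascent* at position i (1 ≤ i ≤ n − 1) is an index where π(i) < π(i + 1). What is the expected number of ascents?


Write X = Σ X_I over i = 1, …, 51, with X_I the indicator of one ascent.
There are 51 indicators.
For each fixed i, the pair (π(i), π(i+1)) is a uniformly random ordered pair of distinct values from {1, …, 52}; by symmetry P[π(i) < π(i+1)] = 1/2.
By linearity: E[X] = 51 · (1/2) = (52 − 1) · (1/2) = 51/2 ≈ 25.50000.

E[X] = 51/2 = 25.50000.


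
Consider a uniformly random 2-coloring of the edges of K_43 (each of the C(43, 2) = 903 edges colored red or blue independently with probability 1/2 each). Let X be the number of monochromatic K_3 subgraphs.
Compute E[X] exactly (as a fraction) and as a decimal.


Let X = Σ_S X_S over the C(43, 3) = 12341 subsets S of size 3, where X_S = 1 if the K_3 on S is monochromatic.
For a fixed S, the K_3 on S has C(3, 2) = 3 edges. P[all 3 edges red] = (1/2)^3, and likewise for blue, so P[monochromatic] = 2·(1/2)^3 = 2^{1 − 3} = 1/4.
Summing: E[X] = C(43, 3) · 2^{1 − 3} = 12341 · 1/4 = 12341/4.
Numerically: E[X] ≈ 3085.2500.

E[X] = C(43,3)·2^(1−C(3,2)) = 12341/4 ≈ 3085.2500.


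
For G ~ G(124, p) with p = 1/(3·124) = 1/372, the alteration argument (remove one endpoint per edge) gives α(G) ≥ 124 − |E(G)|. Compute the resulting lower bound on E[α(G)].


E[|E(G)|] = C(124, 2)·p = 7626 · (1/372) = 41/2.
E[α(G)] ≥ n − E[|E(G)|] = 124 − 41/2 = 207/2.
Numerically: ≈ 103.500000.
(This is only a lower bound; the true E[α(G)] may be larger.)

E[α(G)] ≥ 207/2 ≈ 103.500000.


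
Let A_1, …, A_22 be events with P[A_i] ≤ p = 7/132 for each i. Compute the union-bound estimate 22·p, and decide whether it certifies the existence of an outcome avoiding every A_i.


Union bound: P[∪_{i=1}^{22} A_i] ≤ Σ_i P[A_i] ≤ 22·p = 22·(7/132) = 7/6.
Numerically: 7/6 ≈ 1.1666667.
Is 7/6 < 1? NO.
Since the bound 7/6 is ≥ 1, the union bound is uninformative here; it does NOT by itself certify existence.

22·p = 7/6 ≈ 1.1666667; existence NOT certified by the union bound.


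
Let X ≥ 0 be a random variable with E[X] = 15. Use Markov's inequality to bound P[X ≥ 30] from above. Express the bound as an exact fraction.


μ = E[X] = 15, a = 30.
Markov: P[X ≥ 30] ≤ μ/a = (15)/30 = 1/2.
Numerically: ≈ 0.5000.
(Since a = 30 > μ = 15.0000, the bound 1/2 is < 1 and informative.)

P[X ≥ 30] ≤ 1/2 ≈ 0.5000.


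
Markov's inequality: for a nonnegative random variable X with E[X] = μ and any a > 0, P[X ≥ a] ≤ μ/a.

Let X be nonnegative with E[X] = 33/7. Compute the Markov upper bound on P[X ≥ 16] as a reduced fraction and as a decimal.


μ = E[X] = 33/7, a = 16.
Markov: P[X ≥ 16] ≤ μ/a = (33/7)/16 = 33/112.
Numerically: ≈ 0.2946.
(Since a = 16 > μ = 4.7143, the bound 33/112 is < 1 and informative.)

P[X ≥ 16] ≤ 33/112 ≈ 0.2946.


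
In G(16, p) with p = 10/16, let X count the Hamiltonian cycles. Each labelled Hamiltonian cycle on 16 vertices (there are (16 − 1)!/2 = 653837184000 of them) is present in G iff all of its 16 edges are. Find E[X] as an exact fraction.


K_16 has (16 − 1)!/2 = 653837184000 labelled Hamiltonian cycles.
For each such Hamiltonian cycle H, let X_H = 1 if all 16 edges of H are present in G. Then P[X_H = 1] = p^{16} = (5/8)^{16} = 152587890625/281474976710656.
By linearity of expectation: E[X] = Σ_H E[X_H] = 653837184000 · p^{16} = 653837184000 · 152587890625/281474976710656 = 97429332733154296875/274877906944.
Numerically: E[X] ≈ 3.544e+08.

E[X] = 653837184000 · (5/8)^{16} = 97429332733154296875/274877906944 ≈ 3.544e+08.


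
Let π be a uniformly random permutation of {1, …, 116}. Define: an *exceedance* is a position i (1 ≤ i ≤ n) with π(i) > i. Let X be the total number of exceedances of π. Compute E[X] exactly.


Write X = Σ_{i=1}^{116} X_i, where X_i = 1_{π(i) > i}.
For each fixed i, π(i) is uniform over {1, …, 116} (marginal of a uniform permutation), so P[π(i) > i] = (n − i)/n. Summing: Σ_{i=1}^{116} (n − i)/n = (0 + 1 + … + 115)/116 = 116(116 − 1)/(2·116) = (116 − 1)/2.
Hence E[X] = Σ_{i=1}^{116} (116 − i)/116 = 115/2 ≈ 57.500000.

E[X] = 115/2 = 57.500000.


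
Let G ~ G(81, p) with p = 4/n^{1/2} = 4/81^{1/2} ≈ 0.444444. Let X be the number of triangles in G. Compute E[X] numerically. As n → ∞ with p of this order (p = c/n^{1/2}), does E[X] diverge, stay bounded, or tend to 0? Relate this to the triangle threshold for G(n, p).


Number of potential triangles: C(81, 3) = 85320.
Each occurs with probability p³ ≈ (0.444444)³ ≈ 8.77914952e-02.
By linearity: E[X] = C(81, 3)·p³ ≈ 85320 · 8.77914952e-02 ≈ 7490.370370.
Since α = 1/2 < 1, p = c/n^{1/2} ≫ 1/n is above the triangle threshold p ~ 1/n. Asymptotically E[X] ~ (c³/6)·n^{3(1−α)} = (4³/6)·n^{1.5} → ∞; triangles are abundant w.h.p.

E[X] ≈ 7490.370370; in regime p = Θ(1/n^{1/2}) E[X] diverges (above the triangle threshold p ~ 1/n).


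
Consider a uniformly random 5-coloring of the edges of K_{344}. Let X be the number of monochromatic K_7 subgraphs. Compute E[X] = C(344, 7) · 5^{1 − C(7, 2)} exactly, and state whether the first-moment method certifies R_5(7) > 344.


E[X] = C(344, 7) · 5^{1 − 21} = 106364775244728 · 5^{−20} = 106364775244728/95367431640625.
As a reduced fraction: E[X] = 106364775244728/95367431640625 ≈ 1.115.
Is E[X] < 1? NO.
Since E[X] ≥ 1, the first-moment bound is inconclusive at n = 344; it does NOT by itself certify R_5(7) > 344.

E[X] = 106364775244728/95367431640625 ≈ 1.115; E[X] ≥ 1; first-moment method inconclusive here.


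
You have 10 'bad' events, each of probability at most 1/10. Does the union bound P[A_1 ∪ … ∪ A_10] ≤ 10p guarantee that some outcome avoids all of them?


Union bound: P[∪_{i=1}^{10} A_i] ≤ Σ_i P[A_i] ≤ 10·p = 10·(1/10) = 1.
Numerically: 1 ≈ 1.000000.
Is 1 < 1? NO.
Since the bound 1 is ≥ 1, the union bound is uninformative here; it does NOT by itself certify existence.

10·p = 1 ≈ 1.000000; existence NOT certified by the union bound.


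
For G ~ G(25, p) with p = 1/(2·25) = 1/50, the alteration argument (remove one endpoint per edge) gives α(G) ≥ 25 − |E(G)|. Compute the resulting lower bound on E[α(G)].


E[|E(G)|] = C(25, 2)·p = 300 · (1/50) = 6.
E[α(G)] ≥ n − E[|E(G)|] = 25 − 6 = 19.
Numerically: ≈ 19.0000.
(This is only a lower bound; the true E[α(G)] may be larger.)

E[α(G)] ≥ 19 ≈ 19.0000.


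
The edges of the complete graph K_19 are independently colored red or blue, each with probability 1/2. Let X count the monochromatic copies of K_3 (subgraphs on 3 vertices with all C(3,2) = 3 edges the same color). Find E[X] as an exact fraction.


Let X = Σ_S X_S over the C(19, 3) = 969 subsets S of size 3, where X_S = 1 if the K_3 on S is monochromatic.
For a fixed S, the K_3 on S has C(3, 2) = 3 edges. P[all 3 edges red] = (1/2)^3, and likewise for blue, so P[monochromatic] = 2·(1/2)^3 = 2^{1 − 3} = 1/4.
By linearity: E[X] = C(19, 3) · 2^{1 − 3} = 969 · 1/4 = 969/4.
Numerically: E[X] ≈ 242.2500.

E[X] = C(19,3)·2^(1−C(3,2)) = 969/4 ≈ 242.2500.


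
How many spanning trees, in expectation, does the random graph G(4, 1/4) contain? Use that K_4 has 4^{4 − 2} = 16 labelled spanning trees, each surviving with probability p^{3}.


K_4 has 4^{4 − 2} = 16 labelled spanning trees.
For each such spanning tree H, let X_H = 1 if all 3 edges of H are present in G. Then P[X_H = 1] = p^{3} = (1/4)^{3} = 1/64.
By linearity of expectation: E[X] = Σ_H E[X_H] = 16 · p^{3} = 16 · 1/64 = 1/4.
Numerically: E[X] ≈ 0.25.

E[X] = 16 · (1/4)^{3} = 1/4 ≈ 0.25.


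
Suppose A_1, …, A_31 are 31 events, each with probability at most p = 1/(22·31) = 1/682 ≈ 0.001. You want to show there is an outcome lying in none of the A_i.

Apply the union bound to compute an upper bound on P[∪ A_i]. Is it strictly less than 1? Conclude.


Union bound: P[∪_{i=1}^{31} A_i] ≤ Σ_i P[A_i] ≤ 31·p = 31·(1/682) = 1/22.
Numerically: 1/22 ≈ 0.045.
Is 1/22 < 1? YES.
Since P[∪ A_i] ≤ 1/22 < 1, the complement has P[∩ A_i^c] ≥ 1 − 1/22 = 21/22 > 0, so some outcome avoids every A_i.

31·p = 1/22 ≈ 0.045; existence CERTIFIED by the union bound.


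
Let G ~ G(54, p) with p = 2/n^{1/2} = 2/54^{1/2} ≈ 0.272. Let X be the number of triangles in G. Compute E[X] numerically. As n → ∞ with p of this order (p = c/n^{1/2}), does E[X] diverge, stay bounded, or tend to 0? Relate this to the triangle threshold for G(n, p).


Number of potential triangles: C(54, 3) = 24804.
Each occurs with probability p³ ≈ (0.272)³ ≈ 2.01604e-02.
By linearity: E[X] = C(54, 3)·p³ ≈ 24804 · 2.01604e-02 ≈ 500.059.
Since α = 1/2 < 1, p = c/n^{1/2} ≫ 1/n is above the triangle threshold p ~ 1/n. Asymptotically E[X] ~ (c³/6)·n^{3(1−α)} = (2³/6)·n^{1.5} → ∞; triangles are abundant w.h.p.

E[X] ≈ 500.059; in regime p = Θ(1/n^{1/2}) E[X] diverges (above the triangle threshold p ~ 1/n).


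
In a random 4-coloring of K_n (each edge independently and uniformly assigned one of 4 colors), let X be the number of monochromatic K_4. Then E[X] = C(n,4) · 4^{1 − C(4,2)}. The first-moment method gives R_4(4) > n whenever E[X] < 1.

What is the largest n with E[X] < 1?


We need C(n, 4) · 4^{1 − 6} < 1, i.e. C(n, 4) < 4^{6 − 1} = 1024.
Check values of n near the boundary:
  n = 12: C(12, 4) = 495; 495 < 1024? YES
  n = 13: C(13, 4) = 715; 715 < 1024? YES
  n = 14: C(14, 4) = 1001; 1001 < 1024? YES
  n = 15: C(15, 4) = 1365; 1365 < 1024? NO
  n = 16: C(16, 4) = 1820; 1820 < 1024? NO
The largest n with C(n, 4) < 1024 is n = 14 (where E[X] = 1001/1024 ≈ 0.9775). Hence R_4(4) > 14, i.e. R_4(4) ≥ 15.

Largest n = 14; hence R_4(4) > 14.


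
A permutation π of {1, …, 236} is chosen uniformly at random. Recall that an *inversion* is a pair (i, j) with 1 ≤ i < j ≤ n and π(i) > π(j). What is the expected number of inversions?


Write X = Σ X_I over the C(236, 2) = 27730 pairs i < j, with X_I the indicator of one inversion.
There are 27730 indicators.
For each fixed pair i < j, the values π(i) and π(j) are two distinct elements of {1, …, 236} in uniformly random order; by symmetry P[π(i) > π(j)] = 1/2.
By linearity: E[X] = 27730 · (1/2) = C(236, 2) · (1/2) = 27730/2 = 13865 ≈ 13865.000.

E[X] = 13865 = 13865.000.


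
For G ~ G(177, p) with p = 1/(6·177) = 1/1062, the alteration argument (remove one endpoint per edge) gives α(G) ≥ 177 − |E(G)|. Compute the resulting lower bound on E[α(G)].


E[|E(G)|] = C(177, 2)·p = 15576 · (1/1062) = 44/3.
E[α(G)] ≥ n − E[|E(G)|] = 177 − 44/3 = 487/3.
Numerically: ≈ 162.333333.
(This is only a lower bound; the true E[α(G)] may be larger.)

E[α(G)] ≥ 487/3 ≈ 162.333333.


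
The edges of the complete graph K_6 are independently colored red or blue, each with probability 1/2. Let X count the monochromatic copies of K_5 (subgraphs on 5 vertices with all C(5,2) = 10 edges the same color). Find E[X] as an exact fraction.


Let X = Σ_S X_S over the C(6, 5) = 6 subsets S of size 5, where X_S = 1 if the K_5 on S is monochromatic.
For a fixed S, the K_5 on S has C(5, 2) = 10 edges. P[all 10 edges red] = (1/2)^10, and likewise for blue, so P[monochromatic] = 2·(1/2)^10 = 2^{1 − 10} = 1/512.
By linearity: E[X] = C(6, 5) · 2^{1 − 10} = 6 · 1/512 = 3/256.
Numerically: E[X] ≈ 0.012.

E[X] = C(6,5)·2^(1−C(5,2)) = 3/256 ≈ 0.012.


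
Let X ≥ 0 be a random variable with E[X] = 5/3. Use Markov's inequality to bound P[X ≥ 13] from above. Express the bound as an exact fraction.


μ = E[X] = 5/3, a = 13.
Markov: P[X ≥ 13] ≤ μ/a = (5/3)/13 = 5/39.
Numerically: ≈ 0.12821.
(Since a = 13 > μ = 1.66667, the bound 5/39 is < 1 and informative.)

P[X ≥ 13] ≤ 5/39 ≈ 0.12821.


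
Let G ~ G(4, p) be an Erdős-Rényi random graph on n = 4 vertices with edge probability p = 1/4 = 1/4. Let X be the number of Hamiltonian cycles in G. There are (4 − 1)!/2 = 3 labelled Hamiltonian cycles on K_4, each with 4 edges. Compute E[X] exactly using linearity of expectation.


K_4 has (4 − 1)!/2 = 3 labelled Hamiltonian cycles.
For each such Hamiltonian cycle H, let X_H = 1 if all 4 edges of H are present in G. Then P[X_H = 1] = p^{4} = (1/4)^{4} = 1/256.
By linearity: E[X] = Σ_H E[X_H] = 3 · p^{4} = 3 · 1/256 = 3/256.
Numerically: E[X] ≈ 0.01172.

E[X] = 3 · (1/4)^{4} = 3/256 ≈ 0.01172.
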